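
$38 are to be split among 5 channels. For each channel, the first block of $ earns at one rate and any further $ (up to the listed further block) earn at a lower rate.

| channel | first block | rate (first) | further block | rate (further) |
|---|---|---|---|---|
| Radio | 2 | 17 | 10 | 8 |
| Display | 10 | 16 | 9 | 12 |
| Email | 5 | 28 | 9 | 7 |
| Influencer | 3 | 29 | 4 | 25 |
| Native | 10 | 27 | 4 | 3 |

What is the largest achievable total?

Rank every tier by rate: Influencer/tier1 29 > Email/tier1 28 > Native/tier1 27 > Influencer/tier2 25 > Radio/tier1 17 > Display/tier1 16 > Display/tier2 12 > Radio/tier2 8 > Email/tier2 7 > Native/tier2 3.
Influencer tier1 at 29: fill all 3 ; 35 left.
Email/tier1 (28): +5 ; 30 left.
Native tier1 at 27: fill all 10 ; 20 left.
Influencer tier2 at 25: fill all 4 ; 16 left.
Radio tier1 at 17: fill all 2 ; 14 left.
Fill Display tier1 block (10 at 16) ; 4 left.
Display/tier2: +4 of 9 at 12; pool empty.
Total = 29×3 + 28×5 + 27×10 + 25×4 + 17×2 + 16×10 + 12×4 = 839.

839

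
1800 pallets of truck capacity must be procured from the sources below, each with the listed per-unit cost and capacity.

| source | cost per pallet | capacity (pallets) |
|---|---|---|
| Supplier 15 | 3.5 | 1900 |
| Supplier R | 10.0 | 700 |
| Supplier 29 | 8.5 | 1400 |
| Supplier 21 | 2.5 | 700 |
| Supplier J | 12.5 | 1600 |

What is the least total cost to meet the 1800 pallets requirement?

5600

Fill from the cheapest source first.
Supplier 21 (2.5): use full 700 → 1100 pallets to go.
Supplier 15 (3.5): take the remaining 1100 → done.
Supplier 29, Supplier R, Supplier J: unused.
Cost = 700×2.5 + 1100×3.5 = 5600.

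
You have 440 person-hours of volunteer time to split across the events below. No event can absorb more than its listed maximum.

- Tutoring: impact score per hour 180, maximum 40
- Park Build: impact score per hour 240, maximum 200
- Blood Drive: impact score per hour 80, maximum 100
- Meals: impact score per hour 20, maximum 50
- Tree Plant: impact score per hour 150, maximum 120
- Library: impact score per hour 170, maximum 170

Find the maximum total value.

88600

Highest impact score per hour first: Park Build 240 > Tutoring 180 > Library 170 > Tree Plant 150 > Blood Drive 80 > Meals 20.
Park Build takes 200 to reach its cap of 200 → 240 left.
Tutoring: +40 to 40 (cap) → 200 left.
Library: +170 to 170 (cap) → 30 left.
Tree Plant: +30 (room for 120) → 30. Pool exhausted.
Total = 180×40 + 240×200 + 150×30 + 170×170 = 88600.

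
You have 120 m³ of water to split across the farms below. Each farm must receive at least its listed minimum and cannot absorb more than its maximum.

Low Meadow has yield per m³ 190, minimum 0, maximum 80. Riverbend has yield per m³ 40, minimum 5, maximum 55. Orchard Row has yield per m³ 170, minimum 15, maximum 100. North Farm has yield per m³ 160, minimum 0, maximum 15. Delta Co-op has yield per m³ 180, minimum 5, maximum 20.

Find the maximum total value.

21550

Meeting every minimum uses 0+5+15+0+5 = 25 m³, leaving 95.
Highest yield per m³ first: Low Meadow 190 > Delta Co-op 180 > Orchard Row 170 > North Farm 160 > Riverbend 40.
Give Low Meadow 80 more to hit its cap of 80 — 15 left.
Give Delta Co-op 15 more to hit its cap of 20 — 0 left.
Total = 190×80 + 40×5 + 170×15 + 180×20 = 21550.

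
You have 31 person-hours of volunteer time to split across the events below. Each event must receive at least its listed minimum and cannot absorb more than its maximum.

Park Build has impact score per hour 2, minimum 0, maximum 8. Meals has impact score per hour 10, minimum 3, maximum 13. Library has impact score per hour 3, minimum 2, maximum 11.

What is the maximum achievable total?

177

Meeting every minimum uses 0+3+2 = 5 person-hours, leaving 26.
Rank by impact score per hour: Meals 10 > Library 3 > Park Build 2.
Meals: +10 to 13 (cap) → 16 left.
Library: +9 to 11 (cap) → 7 left.
Park Build: +7 (room for 8) → 7. Pool exhausted.
Total = 2×7 + 10×13 + 3×11 = 177.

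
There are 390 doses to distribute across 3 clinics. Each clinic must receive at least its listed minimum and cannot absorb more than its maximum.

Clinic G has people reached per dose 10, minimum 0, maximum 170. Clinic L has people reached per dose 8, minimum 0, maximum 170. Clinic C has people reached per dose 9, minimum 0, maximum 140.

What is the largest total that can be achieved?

3600

Meeting every minimum uses 0+0+0 = 0 doses, leaving 390.
Highest people reached per dose first: Clinic G 10 > Clinic C 9 > Clinic L 8.
Clinic G takes 170 more to reach its cap of 170 — 220 left.
Give Clinic C 140 more to hit its cap of 140 — 80 left.
Only 80 left; Clinic L takes them to reach 80.
Total = 10×170 + 8×80 + 9×140 = 3600.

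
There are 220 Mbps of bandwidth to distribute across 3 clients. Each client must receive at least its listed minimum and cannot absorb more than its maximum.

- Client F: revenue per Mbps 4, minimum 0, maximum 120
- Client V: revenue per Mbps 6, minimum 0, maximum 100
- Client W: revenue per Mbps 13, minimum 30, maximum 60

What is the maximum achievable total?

1620

Meeting every minimum uses 0+0+30 = 30 Mbps, leaving 190.
Order the clients by revenue per Mbps: Client W 13 > Client V 6 > Client F 4.
Client W: +30 to 60 (cap) — 160 left.
Give Client V 100 more to hit its cap of 100 — 60 left.
Client F has room for 120 more but only 60 remain, so it gets 60.
Total = 4×60 + 6×100 + 13×60 = 1620.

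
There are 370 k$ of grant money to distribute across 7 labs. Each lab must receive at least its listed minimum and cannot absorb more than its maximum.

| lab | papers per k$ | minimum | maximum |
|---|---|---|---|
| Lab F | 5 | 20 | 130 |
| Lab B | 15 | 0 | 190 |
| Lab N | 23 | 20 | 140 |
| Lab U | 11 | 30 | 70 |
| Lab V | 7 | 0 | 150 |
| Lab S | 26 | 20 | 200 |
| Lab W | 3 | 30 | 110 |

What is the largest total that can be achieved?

7790

Meeting every minimum uses 20+0+20+30+0+20+30 = 120 k$, leaving 250.
Highest papers per k$ first: Lab S 26 > Lab N 23 > Lab B 15 > Lab U 11 > Lab V 7 > Lab F 5 > Lab W 3.
Lab S takes 180 more to reach its cap of 200 → 70 left.
Lab N: +70 (room for 120) → 90. Pool exhausted.
Total = 5×20 + 23×90 + 11×30 + 26×200 + 3×30 = 7790.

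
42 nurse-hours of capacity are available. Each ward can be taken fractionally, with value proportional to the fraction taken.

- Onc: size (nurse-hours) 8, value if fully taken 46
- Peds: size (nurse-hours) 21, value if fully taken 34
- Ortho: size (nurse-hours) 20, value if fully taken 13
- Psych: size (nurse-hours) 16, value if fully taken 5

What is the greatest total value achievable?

Sort by value density: Onc 46/8≈5.75, Peds 34/21≈1.62, Ortho 13/20≈0.65, Psych 5/16≈0.312.
All 8 nurse-hours of Onc fit (value 46) — 34 remain.
Peds: take in full, 21 nurse-hours for value 34 — 13 left.
Only 13 nurse-hours remain; take 13/20 of Ortho for value 13×13/20 = 8.45.
Total value = 88.45.

88.45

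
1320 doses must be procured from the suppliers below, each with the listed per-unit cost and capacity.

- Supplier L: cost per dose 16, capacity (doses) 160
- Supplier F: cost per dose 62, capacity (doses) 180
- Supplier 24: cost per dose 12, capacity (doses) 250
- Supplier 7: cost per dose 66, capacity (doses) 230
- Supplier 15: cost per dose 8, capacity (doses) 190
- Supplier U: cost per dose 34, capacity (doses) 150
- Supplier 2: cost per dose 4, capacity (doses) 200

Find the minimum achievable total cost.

36680

Cheapest first:
Take 200 from Supplier 2 at 4 ; need 1120 more.
Supplier 15 at 8: take all 190 doses ; 930 still needed.
Take 250 from Supplier 24 at 12 ; need 680 more.
Supplier L at 16: take all 160 doses ; 520 still needed.
Take 150 from Supplier U at 34 ; need 370 more.
Supplier F (62): use full 180 ; 190 doses to go.
Supplier 7 at 66: take 190 of its 230 ; requirement met.
Cost = 200×4 + 190×8 + 250×12 + 160×16 + 150×34 + 180×62 + 190×66 = 36680.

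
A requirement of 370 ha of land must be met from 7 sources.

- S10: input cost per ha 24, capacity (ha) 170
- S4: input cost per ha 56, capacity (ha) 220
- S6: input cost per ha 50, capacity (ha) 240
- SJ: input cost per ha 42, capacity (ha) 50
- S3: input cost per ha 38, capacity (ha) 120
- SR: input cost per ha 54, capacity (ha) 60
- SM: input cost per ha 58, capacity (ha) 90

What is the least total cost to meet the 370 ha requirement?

12240

Cheapest first:
S10 at 24: take all 170 ha — 200 still needed.
S3 (38): use full 120 — 80 ha to go.
SJ at 42: take all 50 ha — 30 still needed.
S6 at 50: take 30 of its 240 — requirement met.
SR, S4, SM: unused.
Cost = 170×24 + 120×38 + 50×42 + 30×50 = 12240.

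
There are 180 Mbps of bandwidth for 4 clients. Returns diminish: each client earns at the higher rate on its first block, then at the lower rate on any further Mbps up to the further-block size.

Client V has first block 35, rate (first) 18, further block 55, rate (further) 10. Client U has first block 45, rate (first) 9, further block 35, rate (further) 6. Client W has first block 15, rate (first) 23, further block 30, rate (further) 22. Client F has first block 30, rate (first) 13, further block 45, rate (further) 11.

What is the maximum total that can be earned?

Treat each block as its own option and order by rate: Client W/T1 23 > Client W/T2 22 > Client V/T1 18 > Client F/T1 13 > Client F/T2 11 > Client V/T2 10 > Client U/T1 9 > Client U/T2 6.
Client W/T1 (23): +15 — 165 left.
Client W T2 at 22: fill all 30 — 135 left.
Client V T1 at 18: fill all 35 — 100 left.
Client F/T1 (13): +30 — 70 left.
Client F T2 at 11: fill all 45 — 25 left.
Client V/T2: +25 of 55 at 10; pool empty.
Total = 23×15 + 22×30 + 18×35 + 13×30 + 11×45 + 10×25 = 2770.

2770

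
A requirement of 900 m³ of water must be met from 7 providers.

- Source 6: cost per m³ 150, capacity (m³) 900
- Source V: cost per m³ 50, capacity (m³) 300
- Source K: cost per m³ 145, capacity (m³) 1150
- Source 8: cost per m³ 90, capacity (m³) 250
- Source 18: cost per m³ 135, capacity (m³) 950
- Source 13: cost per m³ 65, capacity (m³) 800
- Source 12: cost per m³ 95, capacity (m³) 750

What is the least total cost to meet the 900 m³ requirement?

Use providers in increasing cost order.
Take 300 from Source V at 50 → need 600 more.
Source 13 (65): take the remaining 600 → done.
Source 8, Source 12, Source 18, Source K, Source 6: unused.
Cost = 300×50 + 600×65 = 54000.

54000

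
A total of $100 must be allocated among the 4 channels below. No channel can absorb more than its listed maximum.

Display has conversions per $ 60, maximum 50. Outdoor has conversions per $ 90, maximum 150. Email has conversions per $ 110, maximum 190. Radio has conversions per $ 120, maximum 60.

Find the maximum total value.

Order the channels by conversions per $: Radio 120 > Email 110 > Outdoor 90 > Display 60.
Radio takes 60 to reach its cap of 60 ; 40 left.
Only 40 left; Email takes them to reach 40.
Total = 110×40 + 120×60 = 11600.

11600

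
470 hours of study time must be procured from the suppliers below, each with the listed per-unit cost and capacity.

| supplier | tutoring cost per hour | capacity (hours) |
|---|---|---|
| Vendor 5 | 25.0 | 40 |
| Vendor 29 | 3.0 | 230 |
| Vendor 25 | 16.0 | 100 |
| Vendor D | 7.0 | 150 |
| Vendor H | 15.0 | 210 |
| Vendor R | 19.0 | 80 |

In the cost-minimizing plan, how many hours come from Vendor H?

90

Cheapest first:
Vendor 29 (3.0): use full 230 ; 240 hours to go.
Vendor D at 7.0: take all 150 hours ; 90 still needed.
Vendor H at 15.0: take 90 of its 210 ; requirement met.
Vendor 25, Vendor R, Vendor 5: unused.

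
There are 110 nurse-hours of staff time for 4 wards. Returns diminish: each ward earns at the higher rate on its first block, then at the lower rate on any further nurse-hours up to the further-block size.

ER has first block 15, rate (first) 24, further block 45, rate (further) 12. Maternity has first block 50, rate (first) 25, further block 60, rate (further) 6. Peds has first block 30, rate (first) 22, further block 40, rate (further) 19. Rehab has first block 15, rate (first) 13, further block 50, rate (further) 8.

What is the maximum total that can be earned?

2555

Rank every tier by rate: Maternity/T1 25 > ER/T1 24 > Peds/T1 22 > Peds/T2 19 > Rehab/T1 13 > ER/T2 12 > Rehab/T2 8 > Maternity/T2 6.
Fill Maternity T1 block (50 at 25) — 60 left.
ER T1 at 24: fill all 15 — 45 left.
Fill Peds T1 block (30 at 22) — 15 left.
Peds/T2: +15 of 40 at 19; pool empty.
Total = 25×50 + 24×15 + 22×30 + 19×15 = 2555.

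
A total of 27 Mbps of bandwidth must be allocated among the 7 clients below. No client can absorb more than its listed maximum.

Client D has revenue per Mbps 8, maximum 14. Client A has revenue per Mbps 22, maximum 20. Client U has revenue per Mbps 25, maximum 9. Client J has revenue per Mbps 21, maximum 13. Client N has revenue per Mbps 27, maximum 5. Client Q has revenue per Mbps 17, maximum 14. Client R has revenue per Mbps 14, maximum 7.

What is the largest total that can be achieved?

Highest revenue per Mbps first: Client N 27 > Client U 25 > Client A 22 > Client J 21 > Client Q 17 > Client R 14 > Client D 8.
Client N: +5 to 5 (cap) → 22 left.
Client U: +9 to 9 (cap) → 13 left.
Only 13 left; Client A takes them to reach 13.
Total = 22×13 + 25×9 + 27×5 = 646.

646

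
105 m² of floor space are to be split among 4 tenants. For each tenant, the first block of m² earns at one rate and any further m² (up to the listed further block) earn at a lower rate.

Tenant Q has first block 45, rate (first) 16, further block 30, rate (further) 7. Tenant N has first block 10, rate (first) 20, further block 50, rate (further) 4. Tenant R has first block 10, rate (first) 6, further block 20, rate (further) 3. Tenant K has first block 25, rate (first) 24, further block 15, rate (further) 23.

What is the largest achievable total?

Order all 8 blocks by rate: Tenant K/T1 24 > Tenant K/T2 23 > Tenant N/T1 20 > Tenant Q/T1 16 > Tenant Q/T2 7 > Tenant R/T1 6 > Tenant N/T2 4 > Tenant R/T2 3.
Fill Tenant K T1 block (25 at 24) ; 80 left.
Fill Tenant K T2 block (15 at 23) ; 65 left.
Tenant N/T1 (20): +10 ; 55 left.
Tenant Q/T1 (16): +45 ; 10 left.
Tenant Q/T2: +10 of 30 at 7; pool empty.
Total = 24×25 + 23×15 + 20×10 + 16×45 + 7×10 = 1935.

1935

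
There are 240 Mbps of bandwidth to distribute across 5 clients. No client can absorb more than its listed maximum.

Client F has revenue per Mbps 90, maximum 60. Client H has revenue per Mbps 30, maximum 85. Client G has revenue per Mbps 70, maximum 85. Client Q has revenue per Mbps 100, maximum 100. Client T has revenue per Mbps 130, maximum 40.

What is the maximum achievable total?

Highest revenue per Mbps first: Client T 130 > Client Q 100 > Client F 90 > Client G 70 > Client H 30.
Client T takes 40 to reach its cap of 40 → 200 left.
Client Q takes 100 to reach its cap of 100 → 100 left.
Give Client F 60 to hit its cap of 60 → 40 left.
Client G has room for 85 but only 40 remain, so it gets 40.
Total = 90×60 + 70×40 + 100×100 + 130×40 = 23400.

23400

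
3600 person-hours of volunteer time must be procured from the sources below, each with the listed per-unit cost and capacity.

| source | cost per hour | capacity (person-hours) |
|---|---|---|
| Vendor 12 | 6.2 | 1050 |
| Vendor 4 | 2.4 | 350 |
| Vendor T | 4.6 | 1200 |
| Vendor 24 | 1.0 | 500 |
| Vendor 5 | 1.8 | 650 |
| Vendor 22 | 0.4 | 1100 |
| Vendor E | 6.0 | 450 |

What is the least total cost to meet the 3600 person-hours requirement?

Cheapest first:
Vendor 22 at 0.4: take all 1100 person-hours — 2500 still needed.
Vendor 24 (1.0): use full 500 — 2000 person-hours to go.
Vendor 5 (1.8): use full 650 — 1350 person-hours to go.
Take 350 from Vendor 4 at 2.4 — need 1000 more.
Take 1000 from Vendor T at 4.6 to finish.
Vendor E, Vendor 12: unused.
Cost = 1100×0.4 + 500×1.0 + 650×1.8 + 350×2.4 + 1000×4.6 = 7550.

7550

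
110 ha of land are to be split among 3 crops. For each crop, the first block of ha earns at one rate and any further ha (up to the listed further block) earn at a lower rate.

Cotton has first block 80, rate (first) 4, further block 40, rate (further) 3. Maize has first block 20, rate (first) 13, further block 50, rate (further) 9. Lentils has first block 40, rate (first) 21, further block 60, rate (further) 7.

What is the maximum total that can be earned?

Treat each block as its own option and order by rate: Lentils/first 21 > Maize/first 13 > Maize/second 9 > Lentils/second 7 > Cotton/first 4 > Cotton/second 3.
Fill Lentils first block (40 at 21) — 70 left.
Fill Maize first block (20 at 13) — 50 left.
Maize second at 9: fill all 50 — 0 left.
Total = 21×40 + 13×20 + 9×50 = 1550.

1550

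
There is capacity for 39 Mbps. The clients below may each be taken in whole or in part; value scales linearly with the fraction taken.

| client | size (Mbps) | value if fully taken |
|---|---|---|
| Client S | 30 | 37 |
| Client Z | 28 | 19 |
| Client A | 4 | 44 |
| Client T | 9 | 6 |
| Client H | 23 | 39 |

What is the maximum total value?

Best value per unit of size first: Client A 44/4≈11, Client H 39/23≈1.7, Client S 37/30≈1.23, Client Z 19/28≈0.679, Client T 6/9≈0.667.
All 4 Mbps of Client A fit (value 44) → 35 remain.
Client H: take in full, 23 Mbps for value 39 → 12 left.
12 Mbps left: a 12/30 share of Client S gives 37×12/30 = 14.8.
Total value = 97.8.

97.8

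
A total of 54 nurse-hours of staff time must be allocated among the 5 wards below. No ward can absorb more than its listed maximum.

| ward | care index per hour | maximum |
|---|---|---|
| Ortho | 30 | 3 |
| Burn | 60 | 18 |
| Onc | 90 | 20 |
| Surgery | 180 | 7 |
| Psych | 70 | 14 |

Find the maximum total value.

Rank by care index per hour: Surgery 180 > Onc 90 > Psych 70 > Burn 60 > Ortho 30.
Give Surgery 7 to hit its cap of 7 → 47 left.
Onc: +20 to 20 (cap) → 27 left.
Psych takes 14 to reach its cap of 14 → 13 left.
Burn has room for 18 but only 13 remain, so it gets 13.
Total = 60×13 + 90×20 + 180×7 + 70×14 = 4820.

4820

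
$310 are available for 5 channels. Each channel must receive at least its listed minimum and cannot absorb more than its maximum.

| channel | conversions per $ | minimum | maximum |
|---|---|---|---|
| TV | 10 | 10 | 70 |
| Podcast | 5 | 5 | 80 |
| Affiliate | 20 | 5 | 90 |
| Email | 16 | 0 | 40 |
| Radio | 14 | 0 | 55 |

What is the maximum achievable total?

4185

Meeting every minimum uses 10+5+5+0+0 = 20 $, leaving 290.
Order the channels by conversions per $: Affiliate 20 > Email 16 > Radio 14 > TV 10 > Podcast 5.
Affiliate takes 85 more to reach its cap of 90 ; 205 left.
Give Email 40 more to hit its cap of 40 ; 165 left.
Radio takes 55 more to reach its cap of 55 ; 110 left.
TV: +60 to 70 (cap) ; 50 left.
Podcast: +50 (room for 75) → 55. Pool exhausted.
Total = 10×70 + 5×55 + 20×90 + 16×40 + 14×55 = 4185.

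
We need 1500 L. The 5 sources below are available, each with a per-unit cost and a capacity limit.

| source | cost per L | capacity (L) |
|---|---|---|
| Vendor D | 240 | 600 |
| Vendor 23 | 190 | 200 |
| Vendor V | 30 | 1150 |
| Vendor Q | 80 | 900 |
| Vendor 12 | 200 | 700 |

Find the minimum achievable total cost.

62500

Cheapest first:
Vendor V (30): use full 1150 — 350 L to go.
Vendor Q at 80: take 350 of its 900 — requirement met.
Vendor 23, Vendor 12, Vendor D: unused.
Cost = 1150×30 + 350×80 = 62500.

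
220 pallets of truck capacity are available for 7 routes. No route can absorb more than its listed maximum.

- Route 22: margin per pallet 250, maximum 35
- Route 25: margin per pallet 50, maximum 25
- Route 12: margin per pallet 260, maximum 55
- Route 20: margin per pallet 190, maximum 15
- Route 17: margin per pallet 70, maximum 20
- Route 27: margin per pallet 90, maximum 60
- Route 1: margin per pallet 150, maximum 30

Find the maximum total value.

37450

Highest margin per pallet first: Route 12 260 > Route 22 250 > Route 20 190 > Route 1 150 > Route 27 90 > Route 17 70 > Route 25 50.
Route 12 takes 55 to reach its cap of 55 → 165 left.
Give Route 22 35 to hit its cap of 35 → 130 left.
Route 20 takes 15 to reach its cap of 15 → 115 left.
Route 1 takes 30 to reach its cap of 30 → 85 left.
Give Route 27 60 to hit its cap of 60 → 25 left.
Give Route 17 20 to hit its cap of 20 → 5 left.
Route 25 has room for 25 but only 5 remain, so it gets 5.
Total = 250×35 + 50×5 + 260×55 + 190×15 + 70×20 + 90×60 + 150×30 = 37450.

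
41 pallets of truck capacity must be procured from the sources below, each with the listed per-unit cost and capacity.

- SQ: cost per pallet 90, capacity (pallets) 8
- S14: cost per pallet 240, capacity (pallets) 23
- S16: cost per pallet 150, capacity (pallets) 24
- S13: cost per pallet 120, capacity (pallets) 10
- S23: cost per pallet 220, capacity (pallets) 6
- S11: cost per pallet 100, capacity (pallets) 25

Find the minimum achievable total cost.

Cheapest first:
Take 8 from SQ at 90 ; need 33 more.
S11 (100): use full 25 ; 8 pallets to go.
Take 8 from S13 at 120 to finish.
S16, S23, S14: unused.
Cost = 8×90 + 25×100 + 8×120 = 4180.

4180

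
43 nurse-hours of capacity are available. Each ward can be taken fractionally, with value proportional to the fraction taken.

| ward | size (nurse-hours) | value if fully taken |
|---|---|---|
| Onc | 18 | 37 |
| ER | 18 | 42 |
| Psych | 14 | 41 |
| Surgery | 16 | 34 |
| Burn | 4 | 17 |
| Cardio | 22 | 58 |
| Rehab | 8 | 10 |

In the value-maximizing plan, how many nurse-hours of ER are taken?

3

Sort by value density: Burn 17/4≈4.25, Psych 41/14≈2.93, Cardio 58/22≈2.64, ER 42/18≈2.33, Surgery 34/16≈2.12, Onc 37/18≈2.06, Rehab 10/8≈1.25.
Burn: take in full, 4 nurse-hours for value 17 → 39 left.
Take all of Psych (14 nurse-hours, value 41) → 25 nurse-hours left.
Cardio: take in full, 22 nurse-hours for value 58 → 3 left.
Only 3 nurse-hours remain; take 3/18 of ER for value 42×3/18 = 7.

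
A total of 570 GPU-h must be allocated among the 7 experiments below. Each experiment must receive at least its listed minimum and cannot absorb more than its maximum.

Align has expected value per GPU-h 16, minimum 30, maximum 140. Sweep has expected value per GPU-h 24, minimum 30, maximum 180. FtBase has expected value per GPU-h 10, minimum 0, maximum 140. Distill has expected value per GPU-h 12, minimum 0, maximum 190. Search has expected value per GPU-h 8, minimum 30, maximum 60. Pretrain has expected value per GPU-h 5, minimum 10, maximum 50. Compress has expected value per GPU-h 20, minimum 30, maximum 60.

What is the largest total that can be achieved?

Meeting every minimum uses 30+30+0+0+30+10+30 = 130 GPU-h, leaving 440.
Highest expected value per GPU-h first: Sweep 24 > Compress 20 > Align 16 > Distill 12 > FtBase 10 > Search 8 > Pretrain 5.
Sweep: +150 to 180 (cap) → 290 left.
Compress: +30 to 60 (cap) → 260 left.
Give Align 110 more to hit its cap of 140 → 150 left.
Only 150 left; Distill takes them to reach 150.
Total = 16×140 + 24×180 + 12×150 + 8×30 + 5×10 + 20×60 = 9850.

9850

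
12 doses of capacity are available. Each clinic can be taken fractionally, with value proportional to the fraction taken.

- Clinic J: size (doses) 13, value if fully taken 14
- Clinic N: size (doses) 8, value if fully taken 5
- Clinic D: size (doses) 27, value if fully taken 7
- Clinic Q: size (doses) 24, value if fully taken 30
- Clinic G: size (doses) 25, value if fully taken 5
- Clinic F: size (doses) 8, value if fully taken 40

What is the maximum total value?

Sort by value density: Clinic F 40/8≈5, Clinic Q 30/24≈1.25, Clinic J 14/13≈1.08, Clinic N 5/8≈0.625, Clinic D 7/27≈0.259, Clinic G 5/25≈0.2.
Clinic F: take in full, 8 doses for value 40 → 4 left.
Only 4 doses remain; take 4/24 of Clinic Q for value 30×4/24 = 5.
Total value = 45.

45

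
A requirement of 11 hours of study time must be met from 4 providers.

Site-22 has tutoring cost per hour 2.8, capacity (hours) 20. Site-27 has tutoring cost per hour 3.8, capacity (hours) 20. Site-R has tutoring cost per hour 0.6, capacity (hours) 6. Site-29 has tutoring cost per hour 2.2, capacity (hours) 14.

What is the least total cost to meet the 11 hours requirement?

Cheapest first:
Take 6 from Site-R at 0.6 → need 5 more.
Site-29 (2.2): take the remaining 5 → done.
Site-22, Site-27: unused.
Cost = 6×0.6 + 5×2.2 = 14.6.

14.6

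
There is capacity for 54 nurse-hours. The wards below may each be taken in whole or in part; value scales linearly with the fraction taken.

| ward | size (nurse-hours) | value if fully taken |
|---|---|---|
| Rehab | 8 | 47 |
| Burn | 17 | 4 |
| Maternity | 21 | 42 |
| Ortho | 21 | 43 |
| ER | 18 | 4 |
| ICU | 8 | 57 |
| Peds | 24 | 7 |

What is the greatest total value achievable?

Best value per unit of size first: ICU 57/8≈7.12, Rehab 47/8≈5.88, Ortho 43/21≈2.05, Maternity 42/21≈2, Peds 7/24≈0.292, Burn 4/17≈0.235, ER 4/18≈0.222.
Take all of ICU (8 nurse-hours, value 57) → 46 nurse-hours left.
Take all of Rehab (8 nurse-hours, value 47) → 38 nurse-hours left.
Ortho: take in full, 21 nurse-hours for value 43 → 17 left.
Only 17 nurse-hours remain; take 17/21 of Maternity for value 42×17/21 = 34.
Total value = 181.

181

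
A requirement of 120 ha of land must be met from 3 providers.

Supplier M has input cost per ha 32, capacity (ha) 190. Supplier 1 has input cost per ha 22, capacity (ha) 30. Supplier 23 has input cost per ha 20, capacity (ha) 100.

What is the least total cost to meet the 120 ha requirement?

2440

Use providers in increasing cost order.
Take 100 from Supplier 23 at 20 → need 20 more.
Supplier 1 (22): take the remaining 20 → done.
Supplier M: unused.
Cost = 100×20 + 20×22 = 2440.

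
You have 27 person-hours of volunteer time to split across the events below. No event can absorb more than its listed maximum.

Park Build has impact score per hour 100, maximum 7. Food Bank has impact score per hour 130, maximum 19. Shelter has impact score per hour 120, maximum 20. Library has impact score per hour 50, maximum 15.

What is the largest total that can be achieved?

Order the events by impact score per hour: Food Bank 130 > Shelter 120 > Park Build 100 > Library 50.
Food Bank takes 19 to reach its cap of 19 — 8 left.
Shelter: +8 (room for 20) → 8. Pool exhausted.
Total = 130×19 + 120×8 = 3430.

3430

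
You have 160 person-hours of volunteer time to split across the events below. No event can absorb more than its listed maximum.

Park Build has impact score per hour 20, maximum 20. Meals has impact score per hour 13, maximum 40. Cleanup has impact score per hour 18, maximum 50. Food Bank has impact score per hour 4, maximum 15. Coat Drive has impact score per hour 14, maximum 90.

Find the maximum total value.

Rank by impact score per hour: Park Build 20 > Cleanup 18 > Coat Drive 14 > Meals 13 > Food Bank 4.
Give Park Build 20 to hit its cap of 20 → 140 left.
Cleanup: +50 to 50 (cap) → 90 left.
Coat Drive: +90 to 90 (cap) → 0 left.
Total = 20×20 + 18×50 + 14×90 = 2560.

2560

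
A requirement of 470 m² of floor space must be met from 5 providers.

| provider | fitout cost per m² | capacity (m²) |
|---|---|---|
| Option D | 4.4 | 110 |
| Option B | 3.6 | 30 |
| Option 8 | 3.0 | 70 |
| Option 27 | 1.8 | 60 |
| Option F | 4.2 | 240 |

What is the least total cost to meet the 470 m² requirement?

1742

Use providers in increasing cost order.
Option 27 at 1.8: take all 60 m² → 410 still needed.
Option 8 (3.0): use full 70 → 340 m² to go.
Option B (3.6): use full 30 → 310 m² to go.
Option F at 4.2: take all 240 m² → 70 still needed.
Option D at 4.4: take 70 of its 110 → requirement met.
Cost = 60×1.8 + 70×3.0 + 30×3.6 + 240×4.2 + 70×4.4 = 1742.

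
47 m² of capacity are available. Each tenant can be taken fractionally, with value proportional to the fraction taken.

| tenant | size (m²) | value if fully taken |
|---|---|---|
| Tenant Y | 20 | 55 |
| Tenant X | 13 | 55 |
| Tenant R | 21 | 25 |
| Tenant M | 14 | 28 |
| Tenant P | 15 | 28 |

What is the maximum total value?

138

Sort by value density: Tenant X 55/13≈4.23, Tenant Y 55/20≈2.75, Tenant M 28/14≈2, Tenant P 28/15≈1.87, Tenant R 25/21≈1.19.
Take all of Tenant X (13 m², value 55) ; 34 m² left.
Take all of Tenant Y (20 m², value 55) ; 14 m² left.
Take all of Tenant M (14 m², value 28) ; 0 m² left.
Total value = 138.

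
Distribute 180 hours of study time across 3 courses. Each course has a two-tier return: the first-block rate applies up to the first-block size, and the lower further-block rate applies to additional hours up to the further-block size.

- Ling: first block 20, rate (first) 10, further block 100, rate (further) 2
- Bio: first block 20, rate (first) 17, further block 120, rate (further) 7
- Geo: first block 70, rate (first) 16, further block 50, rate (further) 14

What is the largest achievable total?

2500

Rank every tier by rate: Bio/first 17 > Geo/first 16 > Geo/second 14 > Ling/first 10 > Bio/second 7 > Ling/second 2.
Fill Bio first block (20 at 17) — 160 left.
Geo first at 16: fill all 70 — 90 left.
Geo second at 14: fill all 50 — 40 left.
Fill Ling first block (20 at 10) — 20 left.
Bio second at 7: only 20 left, fill 20.
Total = 17×20 + 16×70 + 14×50 + 10×20 + 7×20 = 2500.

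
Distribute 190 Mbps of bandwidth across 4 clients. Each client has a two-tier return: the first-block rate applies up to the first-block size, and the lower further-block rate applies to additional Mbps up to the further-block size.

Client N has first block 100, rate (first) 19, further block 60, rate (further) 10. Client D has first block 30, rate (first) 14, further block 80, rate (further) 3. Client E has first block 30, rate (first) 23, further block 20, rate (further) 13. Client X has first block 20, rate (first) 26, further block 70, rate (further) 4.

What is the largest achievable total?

3660

Rank every tier by rate: Client X/first 26 > Client E/first 23 > Client N/first 19 > Client D/first 14 > Client E/second 13 > Client N/second 10 > Client X/second 4 > Client D/second 3.
Fill Client X first block (20 at 26) — 170 left.
Client E/first (23): +30 — 140 left.
Client N/first (19): +100 — 40 left.
Client D first at 14: fill all 30 — 10 left.
Client E second at 13: only 10 left, fill 10.
Total = 26×20 + 23×30 + 19×100 + 14×30 + 13×10 = 3660.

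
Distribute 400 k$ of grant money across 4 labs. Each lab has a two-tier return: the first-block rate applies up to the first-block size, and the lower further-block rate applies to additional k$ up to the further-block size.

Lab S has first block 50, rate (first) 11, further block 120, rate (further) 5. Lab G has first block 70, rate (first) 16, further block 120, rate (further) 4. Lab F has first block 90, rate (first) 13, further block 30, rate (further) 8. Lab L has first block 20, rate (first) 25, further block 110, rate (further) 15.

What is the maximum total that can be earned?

Rank every tier by rate: Lab L/first 25 > Lab G/first 16 > Lab L/second 15 > Lab F/first 13 > Lab S/first 11 > Lab F/second 8 > Lab S/second 5 > Lab G/second 4.
Fill Lab L first block (20 at 25) ; 380 left.
Lab G first at 16: fill all 70 ; 310 left.
Lab L second at 15: fill all 110 ; 200 left.
Lab F/first (13): +90 ; 110 left.
Lab S/first (11): +50 ; 60 left.
Lab F second at 8: fill all 30 ; 30 left.
Lab S/second: +30 of 120 at 5; pool empty.
Total = 25×20 + 16×70 + 15×110 + 13×90 + 11×50 + 8×30 + 5×30 = 5380.

5380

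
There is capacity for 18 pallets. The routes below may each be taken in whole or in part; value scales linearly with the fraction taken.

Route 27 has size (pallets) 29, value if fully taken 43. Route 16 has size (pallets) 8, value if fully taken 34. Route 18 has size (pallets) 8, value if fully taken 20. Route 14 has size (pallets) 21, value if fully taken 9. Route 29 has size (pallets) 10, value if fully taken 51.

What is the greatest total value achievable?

Sort by value density: Route 29 51/10≈5.1, Route 16 34/8≈4.25, Route 18 20/8≈2.5, Route 27 43/29≈1.48, Route 14 9/21≈0.429.
All 10 pallets of Route 29 fit (value 51) ; 8 remain.
Route 16: take in full, 8 pallets for value 34 ; 0 left.
Total value = 85.

85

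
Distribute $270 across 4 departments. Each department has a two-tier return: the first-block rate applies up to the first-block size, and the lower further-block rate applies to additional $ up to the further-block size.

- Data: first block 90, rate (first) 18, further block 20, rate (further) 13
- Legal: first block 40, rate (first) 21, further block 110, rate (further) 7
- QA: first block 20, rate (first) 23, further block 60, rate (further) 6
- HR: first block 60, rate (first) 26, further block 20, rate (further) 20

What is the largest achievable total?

5280

Rank every tier by rate: HR/tier1 26 > QA/tier1 23 > Legal/tier1 21 > HR/tier2 20 > Data/tier1 18 > Data/tier2 13 > Legal/tier2 7 > QA/tier2 6.
HR tier1 at 26: fill all 60 — 210 left.
Fill QA tier1 block (20 at 23) — 190 left.
Legal tier1 at 21: fill all 40 — 150 left.
HR tier2 at 20: fill all 20 — 130 left.
Fill Data tier1 block (90 at 18) — 40 left.
Data/tier2 (13): +20 — 20 left.
Legal/tier2: +20 of 110 at 7; pool empty.
Total = 26×60 + 23×20 + 21×40 + 20×20 + 18×90 + 13×20 + 7×20 = 5280.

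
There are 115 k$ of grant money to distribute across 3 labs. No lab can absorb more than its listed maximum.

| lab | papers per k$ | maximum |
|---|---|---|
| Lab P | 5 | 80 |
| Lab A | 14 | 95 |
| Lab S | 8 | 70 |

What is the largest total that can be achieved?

1490

Rank by papers per k$: Lab A 14 > Lab S 8 > Lab P 5.
Lab A takes 95 to reach its cap of 95 — 20 left.
Lab S: +20 (room for 70) → 20. Pool exhausted.
Total = 14×95 + 8×20 = 1490.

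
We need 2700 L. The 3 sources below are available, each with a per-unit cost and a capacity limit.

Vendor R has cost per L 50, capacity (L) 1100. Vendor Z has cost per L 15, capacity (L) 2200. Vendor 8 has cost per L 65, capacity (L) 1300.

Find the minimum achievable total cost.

58000

Use sources in increasing cost order.
Take 2200 from Vendor Z at 15 ; need 500 more.
Take 500 from Vendor R at 50 to finish.
Vendor 8: unused.
Cost = 2200×15 + 500×50 = 58000.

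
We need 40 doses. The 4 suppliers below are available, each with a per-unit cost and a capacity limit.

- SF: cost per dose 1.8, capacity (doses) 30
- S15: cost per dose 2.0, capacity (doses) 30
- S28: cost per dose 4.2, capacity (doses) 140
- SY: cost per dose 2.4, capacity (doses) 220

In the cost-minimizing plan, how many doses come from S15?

10

Cheapest first:
SF at 1.8: take all 30 doses ; 10 still needed.
S15 at 2.0: take 10 of its 30 ; requirement met.
SY, S28: unused.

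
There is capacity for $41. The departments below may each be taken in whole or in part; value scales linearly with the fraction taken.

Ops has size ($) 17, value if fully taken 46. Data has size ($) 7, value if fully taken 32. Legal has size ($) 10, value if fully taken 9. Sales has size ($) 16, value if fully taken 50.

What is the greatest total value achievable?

128.9

Best value per unit of size first: Data 32/7≈4.57, Sales 50/16≈3.12, Ops 46/17≈2.71, Legal 9/10≈0.9.
Take all of Data (7 $, value 32) → 34 $ left.
Take all of Sales (16 $, value 50) → 18 $ left.
Ops: take in full, 17 $ for value 46 → 1 left.
1 $ left: a 1/10 share of Legal gives 9×1/10 = 0.9.
Total value = 128.9.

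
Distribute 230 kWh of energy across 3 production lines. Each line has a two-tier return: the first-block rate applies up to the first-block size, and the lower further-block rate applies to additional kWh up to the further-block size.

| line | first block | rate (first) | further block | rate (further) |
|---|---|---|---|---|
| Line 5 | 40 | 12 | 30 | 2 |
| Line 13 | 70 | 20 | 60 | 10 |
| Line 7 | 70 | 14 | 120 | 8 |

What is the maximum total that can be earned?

3360

Order all 6 blocks by rate: Line 13/T1 20 > Line 7/T1 14 > Line 5/T1 12 > Line 13/T2 10 > Line 7/T2 8 > Line 5/T2 2.
Fill Line 13 T1 block (70 at 20) → 160 left.
Line 7/T1 (14): +70 → 90 left.
Line 5 T1 at 12: fill all 40 → 50 left.
Line 13 T2 at 10: only 50 left, fill 50.
Total = 20×70 + 14×70 + 12×40 + 10×50 = 3360.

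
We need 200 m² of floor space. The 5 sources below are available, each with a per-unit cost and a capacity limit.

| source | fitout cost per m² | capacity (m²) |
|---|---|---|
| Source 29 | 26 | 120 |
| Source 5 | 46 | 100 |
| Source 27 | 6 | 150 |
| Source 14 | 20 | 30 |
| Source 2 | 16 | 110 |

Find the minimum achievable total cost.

Fill from the cheapest source first.
Source 27 at 6: take all 150 m² ; 50 still needed.
Source 2 at 16: take 50 of its 110 ; requirement met.
Source 14, Source 29, Source 5: unused.
Cost = 150×6 + 50×16 = 1700.

1700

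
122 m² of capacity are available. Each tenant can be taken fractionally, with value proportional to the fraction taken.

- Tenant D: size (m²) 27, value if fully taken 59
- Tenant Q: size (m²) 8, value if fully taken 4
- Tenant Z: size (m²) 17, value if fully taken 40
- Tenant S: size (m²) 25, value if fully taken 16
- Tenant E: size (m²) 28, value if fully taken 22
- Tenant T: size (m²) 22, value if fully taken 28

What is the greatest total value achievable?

166.5

Best value per unit of size first: Tenant Z 40/17≈2.35, Tenant D 59/27≈2.19, Tenant T 28/22≈1.27, Tenant E 22/28≈0.786, Tenant S 16/25≈0.64, Tenant Q 4/8≈0.5.
Take all of Tenant Z (17 m², value 40) ; 105 m² left.
All 27 m² of Tenant D fit (value 59) ; 78 remain.
Take all of Tenant T (22 m², value 28) ; 56 m² left.
All 28 m² of Tenant E fit (value 22) ; 28 remain.
Take all of Tenant S (25 m², value 16) ; 3 m² left.
Only 3 m² remain; take 3/8 of Tenant Q for value 4×3/8 = 1.5.
Total value = 166.5.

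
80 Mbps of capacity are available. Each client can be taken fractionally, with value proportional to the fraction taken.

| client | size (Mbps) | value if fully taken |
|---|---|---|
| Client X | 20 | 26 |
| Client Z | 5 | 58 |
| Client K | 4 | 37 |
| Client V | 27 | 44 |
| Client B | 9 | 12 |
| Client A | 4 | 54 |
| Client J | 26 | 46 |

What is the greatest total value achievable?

Best value per unit of size first: Client A 54/4≈13.5, Client Z 58/5≈11.6, Client K 37/4≈9.25, Client J 46/26≈1.77, Client V 44/27≈1.63, Client B 12/9≈1.33, Client X 26/20≈1.3.
Take all of Client A (4 Mbps, value 54) — 76 Mbps left.
All 5 Mbps of Client Z fit (value 58) — 71 remain.
All 4 Mbps of Client K fit (value 37) — 67 remain.
All 26 Mbps of Client J fit (value 46) — 41 remain.
Client V: take in full, 27 Mbps for value 44 — 14 left.
Take all of Client B (9 Mbps, value 12) — 5 Mbps left.
Only 5 Mbps remain; take 5/20 of Client X for value 26×5/20 = 6.5.
Total value = 257.5.

257.5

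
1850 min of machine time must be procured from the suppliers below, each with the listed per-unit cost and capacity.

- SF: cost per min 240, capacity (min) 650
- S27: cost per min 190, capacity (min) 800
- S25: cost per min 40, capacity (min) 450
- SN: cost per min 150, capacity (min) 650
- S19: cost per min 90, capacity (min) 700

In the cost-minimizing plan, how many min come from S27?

Cheapest first:
S25 at 40: take all 450 min ; 1400 still needed.
S19 at 90: take all 700 min ; 700 still needed.
SN at 150: take all 650 min ; 50 still needed.
S27 at 190: take 50 of its 800 ; requirement met.
SF: unused.

50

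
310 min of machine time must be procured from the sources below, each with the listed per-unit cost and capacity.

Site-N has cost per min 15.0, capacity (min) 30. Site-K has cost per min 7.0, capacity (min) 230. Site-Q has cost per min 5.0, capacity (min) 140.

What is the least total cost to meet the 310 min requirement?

1890

Fill from the cheapest source first.
Take 140 from Site-Q at 5.0 — need 170 more.
Site-K (7.0): take the remaining 170 — done.
Site-N: unused.
Cost = 140×5.0 + 170×7.0 = 1890.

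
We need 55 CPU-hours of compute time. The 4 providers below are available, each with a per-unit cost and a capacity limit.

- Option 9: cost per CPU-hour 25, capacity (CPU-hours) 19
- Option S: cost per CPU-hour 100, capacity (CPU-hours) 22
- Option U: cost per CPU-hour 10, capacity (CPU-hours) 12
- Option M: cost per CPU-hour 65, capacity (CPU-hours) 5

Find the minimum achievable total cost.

Use providers in increasing cost order.
Take 12 from Option U at 10 → need 43 more.
Option 9 (25): use full 19 → 24 CPU-hours to go.
Take 5 from Option M at 65 → need 19 more.
Option S at 100: take 19 of its 22 → requirement met.
Cost = 12×10 + 19×25 + 5×65 + 19×100 = 2820.

2820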